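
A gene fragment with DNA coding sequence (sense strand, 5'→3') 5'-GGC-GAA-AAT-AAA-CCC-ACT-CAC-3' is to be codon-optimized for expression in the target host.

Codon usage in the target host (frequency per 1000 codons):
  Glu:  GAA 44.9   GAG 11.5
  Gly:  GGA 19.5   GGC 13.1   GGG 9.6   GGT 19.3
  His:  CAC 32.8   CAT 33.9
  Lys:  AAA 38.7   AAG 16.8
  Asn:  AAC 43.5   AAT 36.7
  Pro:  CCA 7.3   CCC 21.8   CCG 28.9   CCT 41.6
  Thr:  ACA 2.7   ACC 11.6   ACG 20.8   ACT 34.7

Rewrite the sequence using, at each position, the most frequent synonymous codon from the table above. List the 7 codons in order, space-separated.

GGA GAA AAC AAA CCT ACT CAT

Codon 1 (Gly): best is GGA at 19.5.
Codon 2 (Glu): best is GAA at 44.9.
Codon 3 (Asn): best is AAC at 43.5.
Codon 4 (Lys): best is AAA at 38.7.
Codon 5 (Pro): best is CCT at 41.6.
Codon 6 (Thr): best is ACT at 34.7.
Codon 7 (His): best is CAT at 33.9.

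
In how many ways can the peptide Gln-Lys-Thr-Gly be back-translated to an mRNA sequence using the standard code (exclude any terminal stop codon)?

Gln: 2 codons.
Lys: 2 codons.
Thr: 4 codons.
Gly: 4 codons.
2 × 2 × 4 × 4 = 64.

64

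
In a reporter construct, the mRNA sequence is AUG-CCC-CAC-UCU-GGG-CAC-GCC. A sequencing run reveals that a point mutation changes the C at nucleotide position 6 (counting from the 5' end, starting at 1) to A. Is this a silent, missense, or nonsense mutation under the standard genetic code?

silent

Position 6 falls in codon 2: CCC → Pro.
After the substitution the codon is CCA → Pro.
Both encode Pro, so the change is synonymous.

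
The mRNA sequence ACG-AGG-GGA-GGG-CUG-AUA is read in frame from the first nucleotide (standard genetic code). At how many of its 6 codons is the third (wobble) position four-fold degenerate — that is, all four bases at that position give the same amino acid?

Codon 1 ACG (Thr): third position 4-fold.
Codon 2 AGG (Arg): third position 2-fold.
Codon 3 GGA (Gly): third position 4-fold.
Codon 4 GGG (Gly): third position 4-fold.
Codon 5 CUG (Leu): third position 4-fold.
Codon 6 AUA (Ile): third position 3-fold.
Four-fold degenerate third positions: 4.

4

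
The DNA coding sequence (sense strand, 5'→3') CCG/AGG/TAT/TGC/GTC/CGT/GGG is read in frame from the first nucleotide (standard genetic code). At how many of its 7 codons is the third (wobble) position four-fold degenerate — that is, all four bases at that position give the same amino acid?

4

Codon 1 CCG (Pro): third position 4-fold.
Codon 2 AGG (Arg): third position 2-fold.
Codon 3 TAT (Tyr): third position 2-fold.
Codon 4 TGC (Cys): third position 2-fold.
Codon 5 GTC (Val): third position 4-fold.
Codon 6 CGT (Arg): third position 4-fold.
Codon 7 GGG (Gly): third position 4-fold.
Four-fold degenerate third positions: 4.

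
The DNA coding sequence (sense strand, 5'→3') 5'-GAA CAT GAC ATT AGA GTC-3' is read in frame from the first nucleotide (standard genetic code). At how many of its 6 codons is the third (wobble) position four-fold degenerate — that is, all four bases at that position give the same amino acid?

Codon 1 GAA (Glu): third position 2-fold.
Codon 2 CAT (His): third position 2-fold.
Codon 3 GAC (Asp): third position 2-fold.
Codon 4 ATT (Ile): third position 3-fold.
Codon 5 AGA (Arg): third position 2-fold.
Codon 6 GTC (Val): third position 4-fold.
Four-fold degenerate third positions: 1.

1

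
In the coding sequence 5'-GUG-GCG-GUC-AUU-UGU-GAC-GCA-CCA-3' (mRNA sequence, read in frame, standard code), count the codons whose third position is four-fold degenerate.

5

Codon 1 GUG (Val): third position 4-fold.
Codon 2 GCG (Ala): third position 4-fold.
Codon 3 GUC (Val): third position 4-fold.
Codon 4 AUU (Ile): third position 3-fold.
Codon 5 UGU (Cys): third position 2-fold.
Codon 6 GAC (Asp): third position 2-fold.
Codon 7 GCA (Ala): third position 4-fold.
Codon 8 CCA (Pro): third position 4-fold.
Four-fold degenerate third positions: 5.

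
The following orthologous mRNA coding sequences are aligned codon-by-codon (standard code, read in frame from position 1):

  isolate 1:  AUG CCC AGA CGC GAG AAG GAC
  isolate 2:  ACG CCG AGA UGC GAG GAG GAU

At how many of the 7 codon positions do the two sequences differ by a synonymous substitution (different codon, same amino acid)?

Codon 1: AUG Met / ACG Thr — nonsynonymous.
Codon 2: CCC Pro / CCG Pro — synonymous.
Codon 3: AGA Arg / AGA Arg — identical.
Codon 4: CGC Arg / UGC Cys — nonsynonymous.
Codon 5: GAG Glu / GAG Glu — identical.
Codon 6: AAG Lys / GAG Glu — nonsynonymous.
Codon 7: GAC Asp / GAU Asp — synonymous.
Synonymous differences: 2.

2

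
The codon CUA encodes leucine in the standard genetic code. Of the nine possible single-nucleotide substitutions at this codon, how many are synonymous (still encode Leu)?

Position 1: UUA → 1 synonymous.
Position 2: none → 0 synonymous.
Position 3: CUU, CUC, CUG → 3 synonymous.
Total: 1 + 0 + 3 = 4.

4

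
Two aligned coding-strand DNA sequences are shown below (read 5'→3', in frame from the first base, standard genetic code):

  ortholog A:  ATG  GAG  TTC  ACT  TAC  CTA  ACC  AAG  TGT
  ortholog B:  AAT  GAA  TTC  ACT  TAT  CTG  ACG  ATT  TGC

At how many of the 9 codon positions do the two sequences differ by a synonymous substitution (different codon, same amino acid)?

5

Codon 1: ATG Met / AAT Asn — nonsynonymous.
Codon 2: GAG Glu / GAA Glu — synonymous.
Codon 3: TTC Phe / TTC Phe — identical.
Codon 4: ACT Thr / ACT Thr — identical.
Codon 5: TAC Tyr / TAT Tyr — synonymous.
Codon 6: CTA Leu / CTG Leu — synonymous.
Codon 7: ACC Thr / ACG Thr — synonymous.
Codon 8: AAG Lys / ATT Ile — nonsynonymous.
Codon 9: TGT Cys / TGC Cys — synonymous.
Synonymous differences: 5.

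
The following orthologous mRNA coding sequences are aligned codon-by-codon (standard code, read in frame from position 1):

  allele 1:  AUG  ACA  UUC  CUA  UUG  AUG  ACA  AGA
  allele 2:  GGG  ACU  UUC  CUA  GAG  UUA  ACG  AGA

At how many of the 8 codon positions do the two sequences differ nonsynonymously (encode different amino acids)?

3

Codon 1: AUG Met / GGG Gly — nonsynonymous.
Codon 2: ACA Thr / ACU Thr — synonymous.
Codon 3: UUC Phe / UUC Phe — identical.
Codon 4: CUA Leu / CUA Leu — identical.
Codon 5: UUG Leu / GAG Glu — nonsynonymous.
Codon 6: AUG Met / UUA Leu — nonsynonymous.
Codon 7: ACA Thr / ACG Thr — synonymous.
Codon 8: AGA Arg / AGA Arg — identical.
Nonsynonymous differences: 3.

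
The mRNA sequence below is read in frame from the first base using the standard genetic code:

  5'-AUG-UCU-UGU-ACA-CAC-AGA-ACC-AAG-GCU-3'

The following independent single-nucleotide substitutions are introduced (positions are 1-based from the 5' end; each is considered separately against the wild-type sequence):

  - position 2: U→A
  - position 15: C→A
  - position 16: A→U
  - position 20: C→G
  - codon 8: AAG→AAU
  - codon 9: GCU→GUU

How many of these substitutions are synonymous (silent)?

Codon 1: AUG (Met) → AAG (Lys) — missense.
Codon 5: CAC (His) → CAA (Gln) — missense.
Codon 6: AGA (Arg) → UGA (Stop) — nonsense.
Codon 7: ACC (Thr) → AGC (Ser) — missense.
Codon 8: AAG (Lys) → AAU (Asn) — missense.
Codon 9: GCU (Ala) → GUU (Val) — missense.
Synonymous: 0 of 6.

0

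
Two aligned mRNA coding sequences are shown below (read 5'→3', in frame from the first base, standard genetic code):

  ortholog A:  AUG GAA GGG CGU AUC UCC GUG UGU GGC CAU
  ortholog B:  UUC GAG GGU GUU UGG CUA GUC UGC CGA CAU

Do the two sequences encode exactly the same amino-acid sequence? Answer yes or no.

Codon 1: AUG Met / UUC Phe — nonsynonymous.
Codon 2: GAA Glu / GAG Glu — synonymous.
Codon 3: GGG Gly / GGU Gly — synonymous.
Codon 4: CGU Arg / GUU Val — nonsynonymous.
Codon 5: AUC Ile / UGG Trp — nonsynonymous.
Codon 6: UCC Ser / CUA Leu — nonsynonymous.
Codon 7: GUG Val / GUC Val — synonymous.
Codon 8: UGU Cys / UGC Cys — synonymous.
Codon 9: GGC Gly / CGA Arg — nonsynonymous.
Codon 10: CAU His / CAU His — identical.
Nonsynonymous differences: 5 → different protein.

no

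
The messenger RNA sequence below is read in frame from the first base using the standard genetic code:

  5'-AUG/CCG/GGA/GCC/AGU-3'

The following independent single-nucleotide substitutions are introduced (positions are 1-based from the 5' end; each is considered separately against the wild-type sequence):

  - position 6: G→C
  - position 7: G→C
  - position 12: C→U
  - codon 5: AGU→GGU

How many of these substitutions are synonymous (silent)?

Codon 2: CCG (Pro) → CCC (Pro) — synonymous.
Codon 3: GGA (Gly) → CGA (Arg) — missense.
Codon 4: GCC (Ala) → GCU (Ala) — synonymous.
Codon 5: AGU (Ser) → GGU (Gly) — missense.
Synonymous: 2 of 4.

2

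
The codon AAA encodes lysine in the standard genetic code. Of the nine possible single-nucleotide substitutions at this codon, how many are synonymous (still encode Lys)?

1

Position 1: none → 0 synonymous.
Position 2: none → 0 synonymous.
Position 3: AAG → 1 synonymous.
Total: 0 + 0 + 1 = 1.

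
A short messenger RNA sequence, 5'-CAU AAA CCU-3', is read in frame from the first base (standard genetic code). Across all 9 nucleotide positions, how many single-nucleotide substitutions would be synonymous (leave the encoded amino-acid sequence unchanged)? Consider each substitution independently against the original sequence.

5

Codon 1 (CAU, His): 1 synonymous substitution.
Codon 2 (AAA, Lys): 1 synonymous substitution.
Codon 3 (CCU, Pro): 3 synonymous substitutions.
Total: 1 + 1 + 3 = 5.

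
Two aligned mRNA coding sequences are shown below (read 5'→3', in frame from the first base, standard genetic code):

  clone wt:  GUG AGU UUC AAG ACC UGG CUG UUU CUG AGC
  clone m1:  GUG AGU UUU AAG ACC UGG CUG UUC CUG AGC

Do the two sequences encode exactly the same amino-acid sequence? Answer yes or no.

Codon 1: GUG Val / GUG Val — identical.
Codon 2: AGU Ser / AGU Ser — identical.
Codon 3: UUC Phe / UUU Phe — synonymous.
Codon 4: AAG Lys / AAG Lys — identical.
Codon 5: ACC Thr / ACC Thr — identical.
Codon 6: UGG Trp / UGG Trp — identical.
Codon 7: CUG Leu / CUG Leu — identical.
Codon 8: UUU Phe / UUC Phe — synonymous.
Codon 9: CUG Leu / CUG Leu — identical.
Codon 10: AGC Ser / AGC Ser — identical.
Nonsynonymous differences: 0 → same protein.

yes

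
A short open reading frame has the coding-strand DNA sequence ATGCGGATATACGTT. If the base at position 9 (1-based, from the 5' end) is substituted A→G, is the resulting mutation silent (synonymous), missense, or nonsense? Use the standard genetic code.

Position 9 falls in codon 3: ATA → Ile.
After the substitution the codon is ATG → Met.
Ile ≠ Met, so this is a missense mutation.

missense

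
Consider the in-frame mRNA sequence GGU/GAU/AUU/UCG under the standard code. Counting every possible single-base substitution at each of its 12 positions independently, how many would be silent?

Codon 1 (GGU, Gly): 3 synonymous substitutions.
Codon 2 (GAU, Asp): 1 synonymous substitution.
Codon 3 (AUU, Ile): 2 synonymous substitutions.
Codon 4 (UCG, Ser): 3 synonymous substitutions.
Total: 3 + 1 + 2 + 3 = 9.

9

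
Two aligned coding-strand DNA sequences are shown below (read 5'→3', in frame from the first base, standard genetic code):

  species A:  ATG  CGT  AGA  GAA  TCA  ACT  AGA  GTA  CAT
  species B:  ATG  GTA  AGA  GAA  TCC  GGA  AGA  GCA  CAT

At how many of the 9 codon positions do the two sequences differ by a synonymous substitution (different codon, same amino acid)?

1

Codon 1: ATG Met / ATG Met — identical.
Codon 2: CGT Arg / GTA Val — nonsynonymous.
Codon 3: AGA Arg / AGA Arg — identical.
Codon 4: GAA Glu / GAA Glu — identical.
Codon 5: TCA Ser / TCC Ser — synonymous.
Codon 6: ACT Thr / GGA Gly — nonsynonymous.
Codon 7: AGA Arg / AGA Arg — identical.
Codon 8: GTA Val / GCA Ala — nonsynonymous.
Codon 9: CAT His / CAT His — identical.
Synonymous differences: 1.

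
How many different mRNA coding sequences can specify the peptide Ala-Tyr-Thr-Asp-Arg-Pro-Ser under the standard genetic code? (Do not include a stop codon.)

Ala: 4 codons.
Tyr: 2 codons.
Thr: 4 codons.
Asp: 2 codons.
Arg: 6 codons.
Pro: 4 codons.
Ser: 6 codons.
4 × 2 × 4 × 2 × 6 × 4 × 6 = 9216.

9216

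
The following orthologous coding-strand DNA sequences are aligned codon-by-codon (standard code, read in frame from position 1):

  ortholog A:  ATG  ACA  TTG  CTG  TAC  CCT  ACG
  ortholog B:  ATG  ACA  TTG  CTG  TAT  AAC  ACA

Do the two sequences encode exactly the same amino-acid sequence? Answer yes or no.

no

Codon 1: ATG Met / ATG Met — identical.
Codon 2: ACA Thr / ACA Thr — identical.
Codon 3: TTG Leu / TTG Leu — identical.
Codon 4: CTG Leu / CTG Leu — identical.
Codon 5: TAC Tyr / TAT Tyr — synonymous.
Codon 6: CCT Pro / AAC Asn — nonsynonymous.
Codon 7: ACG Thr / ACA Thr — synonymous.
Nonsynonymous differences: 1 → different protein.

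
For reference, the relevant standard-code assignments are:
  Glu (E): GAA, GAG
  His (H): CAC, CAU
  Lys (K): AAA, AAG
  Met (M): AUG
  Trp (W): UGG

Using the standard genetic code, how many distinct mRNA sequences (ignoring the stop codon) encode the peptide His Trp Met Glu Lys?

8

His: 2 codons.
Trp: 1 codon.
Met: 1 codon.
Glu: 2 codons.
Lys: 2 codons.
2 × 1 × 1 × 2 × 2 = 8.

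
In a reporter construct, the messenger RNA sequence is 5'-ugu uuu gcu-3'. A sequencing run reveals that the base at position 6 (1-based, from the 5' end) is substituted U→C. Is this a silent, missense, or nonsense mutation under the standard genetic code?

silent

Position 6 falls in codon 2: UUU → Phe.
After the substitution the codon is UUC → Phe.
Both encode Phe, so the change is synonymous.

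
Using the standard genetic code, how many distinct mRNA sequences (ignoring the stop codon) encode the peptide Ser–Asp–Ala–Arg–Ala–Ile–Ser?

20736

Ser: 6 codons.
Asp: 2 codons.
Ala: 4 codons.
Arg: 6 codons.
Ala: 4 codons.
Ile: 3 codons.
Ser: 6 codons.
6 × 2 × 4 × 6 × 4 × 3 × 6 = 20736.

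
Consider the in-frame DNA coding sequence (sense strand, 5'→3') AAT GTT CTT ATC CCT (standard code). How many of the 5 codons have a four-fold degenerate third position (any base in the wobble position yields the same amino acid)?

Codon 1 AAT (Asn): third position 2-fold.
Codon 2 GTT (Val): third position 4-fold.
Codon 3 CTT (Leu): third position 4-fold.
Codon 4 ATC (Ile): third position 3-fold.
Codon 5 CCT (Pro): third position 4-fold.
Four-fold degenerate third positions: 3.

3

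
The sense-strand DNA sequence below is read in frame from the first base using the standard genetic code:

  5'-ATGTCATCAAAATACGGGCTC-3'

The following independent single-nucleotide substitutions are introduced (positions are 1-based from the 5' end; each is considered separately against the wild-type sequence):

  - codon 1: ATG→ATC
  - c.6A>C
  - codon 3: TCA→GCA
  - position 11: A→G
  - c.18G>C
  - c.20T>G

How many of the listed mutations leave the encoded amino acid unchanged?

Codon 1: ATG (Met) → ATC (Ile) — missense.
Codon 2: TCA (Ser) → TCC (Ser) — synonymous.
Codon 3: TCA (Ser) → GCA (Ala) — missense.
Codon 4: AAA (Lys) → AGA (Arg) — missense.
Codon 6: GGG (Gly) → GGC (Gly) — synonymous.
Codon 7: CTC (Leu) → CGC (Arg) — missense.
Synonymous: 2 of 6.

2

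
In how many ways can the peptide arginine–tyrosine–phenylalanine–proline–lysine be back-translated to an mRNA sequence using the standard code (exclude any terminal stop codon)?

Arg: 6 codons.
Tyr: 2 codons.
Phe: 2 codons.
Pro: 4 codons.
Lys: 2 codons.
6 × 2 × 2 × 4 × 2 = 192.

192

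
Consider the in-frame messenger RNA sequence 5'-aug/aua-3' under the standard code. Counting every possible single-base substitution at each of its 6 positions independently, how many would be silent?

2

Codon 1 (AUG, Met): 0 synonymous substitutions.
Codon 2 (AUA, Ile): 2 synonymous substitutions.
Total: 0 + 2 = 2.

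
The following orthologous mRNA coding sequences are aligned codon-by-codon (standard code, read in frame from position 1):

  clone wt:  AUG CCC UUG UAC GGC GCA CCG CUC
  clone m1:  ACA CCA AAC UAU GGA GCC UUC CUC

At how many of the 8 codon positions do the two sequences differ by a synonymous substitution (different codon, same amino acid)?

Codon 1: AUG Met / ACA Thr — nonsynonymous.
Codon 2: CCC Pro / CCA Pro — synonymous.
Codon 3: UUG Leu / AAC Asn — nonsynonymous.
Codon 4: UAC Tyr / UAU Tyr — synonymous.
Codon 5: GGC Gly / GGA Gly — synonymous.
Codon 6: GCA Ala / GCC Ala — synonymous.
Codon 7: CCG Pro / UUC Phe — nonsynonymous.
Codon 8: CUC Leu / CUC Leu — identical.
Synonymous differences: 4.

4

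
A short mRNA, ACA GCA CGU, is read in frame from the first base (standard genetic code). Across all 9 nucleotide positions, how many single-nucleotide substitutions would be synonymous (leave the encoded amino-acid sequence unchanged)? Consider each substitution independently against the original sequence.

Codon 1 (ACA, Thr): 3 synonymous substitutions.
Codon 2 (GCA, Ala): 3 synonymous substitutions.
Codon 3 (CGU, Arg): 3 synonymous substitutions.
Total: 3 + 3 + 3 = 9.

9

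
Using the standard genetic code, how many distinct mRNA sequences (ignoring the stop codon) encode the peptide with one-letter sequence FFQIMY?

48

Phe: 2 codons.
Phe: 2 codons.
Gln: 2 codons.
Ile: 3 codons.
Met: 1 codon.
Tyr: 2 codons.
2 × 2 × 2 × 3 × 1 × 2 = 48.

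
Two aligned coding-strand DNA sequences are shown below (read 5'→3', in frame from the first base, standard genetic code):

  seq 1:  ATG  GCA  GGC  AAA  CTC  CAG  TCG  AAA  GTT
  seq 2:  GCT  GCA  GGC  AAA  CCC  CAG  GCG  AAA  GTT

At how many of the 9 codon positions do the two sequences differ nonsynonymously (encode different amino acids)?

3

Codon 1: ATG Met / GCT Ala — nonsynonymous.
Codon 2: GCA Ala / GCA Ala — identical.
Codon 3: GGC Gly / GGC Gly — identical.
Codon 4: AAA Lys / AAA Lys — identical.
Codon 5: CTC Leu / CCC Pro — nonsynonymous.
Codon 6: CAG Gln / CAG Gln — identical.
Codon 7: TCG Ser / GCG Ala — nonsynonymous.
Codon 8: AAA Lys / AAA Lys — identical.
Codon 9: GTT Val / GTT Val — identical.
Nonsynonymous differences: 3.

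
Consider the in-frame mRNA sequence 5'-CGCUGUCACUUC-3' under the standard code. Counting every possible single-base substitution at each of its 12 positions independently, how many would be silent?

6

Codon 1 (CGC, Arg): 3 synonymous substitutions.
Codon 2 (UGU, Cys): 1 synonymous substitution.
Codon 3 (CAC, His): 1 synonymous substitution.
Codon 4 (UUC, Phe): 1 synonymous substitution.
Total: 3 + 1 + 1 + 1 = 6.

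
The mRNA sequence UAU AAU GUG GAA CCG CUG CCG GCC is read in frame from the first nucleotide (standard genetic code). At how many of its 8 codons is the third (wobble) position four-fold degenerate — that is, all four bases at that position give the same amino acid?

5

Codon 1 UAU (Tyr): third position 2-fold.
Codon 2 AAU (Asn): third position 2-fold.
Codon 3 GUG (Val): third position 4-fold.
Codon 4 GAA (Glu): third position 2-fold.
Codon 5 CCG (Pro): third position 4-fold.
Codon 6 CUG (Leu): third position 4-fold.
Codon 7 CCG (Pro): third position 4-fold.
Codon 8 GCC (Ala): third position 4-fold.
Four-fold degenerate third positions: 5.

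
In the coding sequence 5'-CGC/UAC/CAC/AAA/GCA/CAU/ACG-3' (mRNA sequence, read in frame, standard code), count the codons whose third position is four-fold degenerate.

Codon 1 CGC (Arg): third position 4-fold.
Codon 2 UAC (Tyr): third position 2-fold.
Codon 3 CAC (His): third position 2-fold.
Codon 4 AAA (Lys): third position 2-fold.
Codon 5 GCA (Ala): third position 4-fold.
Codon 6 CAU (His): third position 2-fold.
Codon 7 ACG (Thr): third position 4-fold.
Four-fold degenerate third positions: 3.

3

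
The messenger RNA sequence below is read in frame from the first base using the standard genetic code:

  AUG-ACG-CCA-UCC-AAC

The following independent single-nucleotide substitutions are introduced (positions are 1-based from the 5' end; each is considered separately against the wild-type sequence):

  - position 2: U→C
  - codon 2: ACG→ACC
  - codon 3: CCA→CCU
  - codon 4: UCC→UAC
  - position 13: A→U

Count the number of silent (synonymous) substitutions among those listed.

2

Codon 1: AUG (Met) → ACG (Thr) — missense.
Codon 2: ACG (Thr) → ACC (Thr) — synonymous.
Codon 3: CCA (Pro) → CCU (Pro) — synonymous.
Codon 4: UCC (Ser) → UAC (Tyr) — missense.
Codon 5: AAC (Asn) → UAC (Tyr) — missense.
Synonymous: 2 of 5.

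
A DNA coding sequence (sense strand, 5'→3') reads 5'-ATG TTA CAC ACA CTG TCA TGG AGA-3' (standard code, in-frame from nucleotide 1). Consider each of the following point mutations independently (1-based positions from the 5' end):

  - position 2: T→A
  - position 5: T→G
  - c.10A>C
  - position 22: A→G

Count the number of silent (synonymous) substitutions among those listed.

Codon 1: ATG (Met) → AAG (Lys) — missense.
Codon 2: TTA (Leu) → TGA (Stop) — nonsense.
Codon 4: ACA (Thr) → CCA (Pro) — missense.
Codon 8: AGA (Arg) → GGA (Gly) — missense.
Synonymous: 0 of 4.

0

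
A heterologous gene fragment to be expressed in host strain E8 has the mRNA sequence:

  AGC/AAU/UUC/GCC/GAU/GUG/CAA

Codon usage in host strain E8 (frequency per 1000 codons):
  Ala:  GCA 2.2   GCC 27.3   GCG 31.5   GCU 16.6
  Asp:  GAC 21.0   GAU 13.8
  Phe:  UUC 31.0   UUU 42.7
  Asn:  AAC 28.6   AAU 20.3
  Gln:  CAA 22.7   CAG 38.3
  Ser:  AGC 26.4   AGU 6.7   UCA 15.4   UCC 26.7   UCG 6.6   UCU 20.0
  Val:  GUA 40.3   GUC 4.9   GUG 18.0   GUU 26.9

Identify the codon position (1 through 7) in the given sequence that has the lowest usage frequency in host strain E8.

5

Codon 1 AGC (Ser): 26.4 per 1000.
Codon 2 AAU (Asn): 20.3 per 1000.
Codon 3 UUC (Phe): 31.0 per 1000.
Codon 4 GCC (Ala): 27.3 per 1000.
Codon 5 GAU (Asp): 13.8 per 1000.
Codon 6 GUG (Val): 18.0 per 1000.
Codon 7 CAA (Gln): 22.7 per 1000.
Lowest frequency is 13.8 at codon 5.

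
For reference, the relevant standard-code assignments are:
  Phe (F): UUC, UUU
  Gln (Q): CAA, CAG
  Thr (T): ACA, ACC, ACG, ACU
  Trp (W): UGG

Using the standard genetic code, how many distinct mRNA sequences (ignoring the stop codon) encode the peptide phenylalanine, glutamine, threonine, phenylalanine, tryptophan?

32

Phe: 2 codons.
Gln: 2 codons.
Thr: 4 codons.
Phe: 2 codons.
Trp: 1 codon.
2 × 2 × 4 × 2 × 1 = 32.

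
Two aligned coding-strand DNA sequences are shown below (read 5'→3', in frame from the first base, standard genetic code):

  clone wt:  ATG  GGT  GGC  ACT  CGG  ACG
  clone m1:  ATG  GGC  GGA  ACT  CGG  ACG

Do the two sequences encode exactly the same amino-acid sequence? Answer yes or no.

yes

Codon 1: ATG Met / ATG Met — identical.
Codon 2: GGT Gly / GGC Gly — synonymous.
Codon 3: GGC Gly / GGA Gly — synonymous.
Codon 4: ACT Thr / ACT Thr — identical.
Codon 5: CGG Arg / CGG Arg — identical.
Codon 6: ACG Thr / ACG Thr — identical.
Nonsynonymous differences: 0 → same protein.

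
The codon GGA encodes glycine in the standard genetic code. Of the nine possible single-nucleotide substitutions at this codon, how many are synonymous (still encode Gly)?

Position 1: none → 0 synonymous.
Position 2: none → 0 synonymous.
Position 3: GGU, GGC, GGG → 3 synonymous.
Total: 0 + 0 + 3 = 3.

3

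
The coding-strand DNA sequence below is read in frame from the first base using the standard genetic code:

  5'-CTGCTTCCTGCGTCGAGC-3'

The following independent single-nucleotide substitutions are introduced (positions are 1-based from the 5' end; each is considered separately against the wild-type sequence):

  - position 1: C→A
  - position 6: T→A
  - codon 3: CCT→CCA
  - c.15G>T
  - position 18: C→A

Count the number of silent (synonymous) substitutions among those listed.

3

Codon 1: CTG (Leu) → ATG (Met) — missense.
Codon 2: CTT (Leu) → CTA (Leu) — synonymous.
Codon 3: CCT (Pro) → CCA (Pro) — synonymous.
Codon 5: TCG (Ser) → TCT (Ser) — synonymous.
Codon 6: AGC (Ser) → AGA (Arg) — missense.
Synonymous: 3 of 5.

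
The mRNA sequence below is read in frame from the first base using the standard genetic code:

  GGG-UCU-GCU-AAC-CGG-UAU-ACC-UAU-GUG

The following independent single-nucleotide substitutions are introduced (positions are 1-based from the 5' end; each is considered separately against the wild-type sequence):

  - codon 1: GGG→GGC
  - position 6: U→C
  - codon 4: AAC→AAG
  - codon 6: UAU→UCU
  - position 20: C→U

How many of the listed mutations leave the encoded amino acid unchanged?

Codon 1: GGG (Gly) → GGC (Gly) — synonymous.
Codon 2: UCU (Ser) → UCC (Ser) — synonymous.
Codon 4: AAC (Asn) → AAG (Lys) — missense.
Codon 6: UAU (Tyr) → UCU (Ser) — missense.
Codon 7: ACC (Thr) → AUC (Ile) — missense.
Synonymous: 2 of 5.

2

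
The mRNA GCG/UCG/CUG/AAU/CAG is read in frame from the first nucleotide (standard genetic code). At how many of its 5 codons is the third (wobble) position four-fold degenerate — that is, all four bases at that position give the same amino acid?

3

Codon 1 GCG (Ala): third position 4-fold.
Codon 2 UCG (Ser): third position 4-fold.
Codon 3 CUG (Leu): third position 4-fold.
Codon 4 AAU (Asn): third position 2-fold.
Codon 5 CAG (Gln): third position 2-fold.
Four-fold degenerate third positions: 3.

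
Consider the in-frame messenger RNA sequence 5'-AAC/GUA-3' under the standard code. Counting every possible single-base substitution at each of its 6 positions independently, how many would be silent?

Codon 1 (AAC, Asn): 1 synonymous substitution.
Codon 2 (GUA, Val): 3 synonymous substitutions.
Total: 1 + 3 = 4.

4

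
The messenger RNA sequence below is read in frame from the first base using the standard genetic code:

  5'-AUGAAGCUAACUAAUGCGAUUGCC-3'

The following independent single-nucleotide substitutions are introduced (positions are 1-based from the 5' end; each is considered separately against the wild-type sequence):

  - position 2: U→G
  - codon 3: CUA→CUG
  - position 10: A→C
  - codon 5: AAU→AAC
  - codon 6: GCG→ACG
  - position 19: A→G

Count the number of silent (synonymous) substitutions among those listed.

Codon 1: AUG (Met) → AGG (Arg) — missense.
Codon 3: CUA (Leu) → CUG (Leu) — synonymous.
Codon 4: ACU (Thr) → CCU (Pro) — missense.
Codon 5: AAU (Asn) → AAC (Asn) — synonymous.
Codon 6: GCG (Ala) → ACG (Thr) — missense.
Codon 7: AUU (Ile) → GUU (Val) — missense.
Synonymous: 2 of 6.

2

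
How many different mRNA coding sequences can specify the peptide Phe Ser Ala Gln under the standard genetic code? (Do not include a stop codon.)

96

Phe: 2 codons.
Ser: 6 codons.
Ala: 4 codons.
Gln: 2 codons.
2 × 6 × 4 × 2 = 96.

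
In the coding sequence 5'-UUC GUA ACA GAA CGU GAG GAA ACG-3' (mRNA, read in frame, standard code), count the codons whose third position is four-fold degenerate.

Codon 1 UUC (Phe): third position 2-fold.
Codon 2 GUA (Val): third position 4-fold.
Codon 3 ACA (Thr): third position 4-fold.
Codon 4 GAA (Glu): third position 2-fold.
Codon 5 CGU (Arg): third position 4-fold.
Codon 6 GAG (Glu): third position 2-fold.
Codon 7 GAA (Glu): third position 2-fold.
Codon 8 ACG (Thr): third position 4-fold.
Four-fold degenerate third positions: 4.

4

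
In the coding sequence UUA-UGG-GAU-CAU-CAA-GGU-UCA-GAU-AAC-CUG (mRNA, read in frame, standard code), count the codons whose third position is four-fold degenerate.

Codon 1 UUA (Leu): third position 2-fold.
Codon 2 UGG (Trp): third position 1-fold.
Codon 3 GAU (Asp): third position 2-fold.
Codon 4 CAU (His): third position 2-fold.
Codon 5 CAA (Gln): third position 2-fold.
Codon 6 GGU (Gly): third position 4-fold.
Codon 7 UCA (Ser): third position 4-fold.
Codon 8 GAU (Asp): third position 2-fold.
Codon 9 AAC (Asn): third position 2-fold.
Codon 10 CUG (Leu): third position 4-fold.
Four-fold degenerate third positions: 3.

3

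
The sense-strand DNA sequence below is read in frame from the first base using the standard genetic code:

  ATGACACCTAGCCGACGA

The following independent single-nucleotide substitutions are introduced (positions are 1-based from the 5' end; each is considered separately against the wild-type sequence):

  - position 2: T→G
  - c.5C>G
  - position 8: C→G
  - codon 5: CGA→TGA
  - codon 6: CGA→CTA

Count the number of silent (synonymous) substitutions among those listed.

0

Codon 1: ATG (Met) → AGG (Arg) — missense.
Codon 2: ACA (Thr) → AGA (Arg) — missense.
Codon 3: CCT (Pro) → CGT (Arg) — missense.
Codon 5: CGA (Arg) → TGA (Stop) — nonsense.
Codon 6: CGA (Arg) → CTA (Leu) — missense.
Synonymous: 0 of 5.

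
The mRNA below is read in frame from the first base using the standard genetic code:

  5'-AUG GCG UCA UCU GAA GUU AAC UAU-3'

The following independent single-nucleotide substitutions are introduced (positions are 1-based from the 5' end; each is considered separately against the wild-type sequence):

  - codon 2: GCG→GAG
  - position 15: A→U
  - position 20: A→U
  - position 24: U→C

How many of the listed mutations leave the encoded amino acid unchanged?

Codon 2: GCG (Ala) → GAG (Glu) — missense.
Codon 5: GAA (Glu) → GAU (Asp) — missense.
Codon 7: AAC (Asn) → AUC (Ile) — missense.
Codon 8: UAU (Tyr) → UAC (Tyr) — synonymous.
Synonymous: 1 of 4.

1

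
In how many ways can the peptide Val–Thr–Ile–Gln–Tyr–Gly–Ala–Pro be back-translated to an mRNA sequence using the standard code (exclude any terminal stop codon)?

12288

Val: 4 codons.
Thr: 4 codons.
Ile: 3 codons.
Gln: 2 codons.
Tyr: 2 codons.
Gly: 4 codons.
Ala: 4 codons.
Pro: 4 codons.
4 × 4 × 3 × 2 × 2 × 4 × 4 × 4 = 12288.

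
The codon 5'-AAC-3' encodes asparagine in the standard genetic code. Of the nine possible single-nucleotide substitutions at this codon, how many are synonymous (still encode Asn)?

Position 1: none → 0 synonymous.
Position 2: none → 0 synonymous.
Position 3: AAU → 1 synonymous.
Total: 0 + 0 + 1 = 1.

1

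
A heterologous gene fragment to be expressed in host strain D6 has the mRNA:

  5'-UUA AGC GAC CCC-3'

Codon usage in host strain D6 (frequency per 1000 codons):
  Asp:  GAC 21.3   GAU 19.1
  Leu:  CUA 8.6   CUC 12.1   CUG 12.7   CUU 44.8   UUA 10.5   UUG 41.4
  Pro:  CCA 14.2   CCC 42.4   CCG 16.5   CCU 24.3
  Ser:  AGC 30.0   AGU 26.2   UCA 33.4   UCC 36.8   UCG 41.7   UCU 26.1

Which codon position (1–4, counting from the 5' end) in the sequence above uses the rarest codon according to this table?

1

Codon 1 UUA (Leu): 10.5 per 1000.
Codon 2 AGC (Ser): 30.0 per 1000.
Codon 3 GAC (Asp): 21.3 per 1000.
Codon 4 CCC (Pro): 42.4 per 1000.
Lowest frequency is 10.5 at codon 1.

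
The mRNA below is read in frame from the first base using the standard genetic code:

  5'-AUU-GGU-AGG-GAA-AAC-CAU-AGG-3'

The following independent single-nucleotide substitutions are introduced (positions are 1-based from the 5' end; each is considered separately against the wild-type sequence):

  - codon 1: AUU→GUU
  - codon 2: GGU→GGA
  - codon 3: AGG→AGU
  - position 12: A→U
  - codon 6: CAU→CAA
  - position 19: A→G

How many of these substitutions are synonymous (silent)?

1

Codon 1: AUU (Ile) → GUU (Val) — missense.
Codon 2: GGU (Gly) → GGA (Gly) — synonymous.
Codon 3: AGG (Arg) → AGU (Ser) — missense.
Codon 4: GAA (Glu) → GAU (Asp) — missense.
Codon 6: CAU (His) → CAA (Gln) — missense.
Codon 7: AGG (Arg) → GGG (Gly) — missense.
Synonymous: 1 of 6.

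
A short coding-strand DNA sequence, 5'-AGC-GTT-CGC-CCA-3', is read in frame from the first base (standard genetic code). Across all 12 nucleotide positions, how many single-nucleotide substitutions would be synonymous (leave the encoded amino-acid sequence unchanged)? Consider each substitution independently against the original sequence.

Codon 1 (AGC, Ser): 1 synonymous substitution.
Codon 2 (GTT, Val): 3 synonymous substitutions.
Codon 3 (CGC, Arg): 3 synonymous substitutions.
Codon 4 (CCA, Pro): 3 synonymous substitutions.
Total: 1 + 3 + 3 + 3 = 10.

10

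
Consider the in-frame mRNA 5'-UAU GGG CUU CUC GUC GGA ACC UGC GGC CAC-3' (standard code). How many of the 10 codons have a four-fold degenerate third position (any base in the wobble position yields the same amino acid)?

7

Codon 1 UAU (Tyr): third position 2-fold.
Codon 2 GGG (Gly): third position 4-fold.
Codon 3 CUU (Leu): third position 4-fold.
Codon 4 CUC (Leu): third position 4-fold.
Codon 5 GUC (Val): third position 4-fold.
Codon 6 GGA (Gly): third position 4-fold.
Codon 7 ACC (Thr): third position 4-fold.
Codon 8 UGC (Cys): third position 2-fold.
Codon 9 GGC (Gly): third position 4-fold.
Codon 10 CAC (His): third position 2-fold.
Four-fold degenerate third positions: 7.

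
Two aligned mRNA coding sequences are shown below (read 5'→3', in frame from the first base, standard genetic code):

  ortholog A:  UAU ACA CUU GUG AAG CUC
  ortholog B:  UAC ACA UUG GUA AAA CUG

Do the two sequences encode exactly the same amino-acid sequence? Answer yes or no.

Codon 1: UAU Tyr / UAC Tyr — synonymous.
Codon 2: ACA Thr / ACA Thr — identical.
Codon 3: CUU Leu / UUG Leu — synonymous.
Codon 4: GUG Val / GUA Val — synonymous.
Codon 5: AAG Lys / AAA Lys — synonymous.
Codon 6: CUC Leu / CUG Leu — synonymous.
Nonsynonymous differences: 0 → same protein.

yes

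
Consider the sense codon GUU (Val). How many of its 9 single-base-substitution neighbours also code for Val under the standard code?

3

Position 1: none → 0 synonymous.
Position 2: none → 0 synonymous.
Position 3: GUC, GUA, GUG → 3 synonymous.
Total: 0 + 0 + 3 = 3.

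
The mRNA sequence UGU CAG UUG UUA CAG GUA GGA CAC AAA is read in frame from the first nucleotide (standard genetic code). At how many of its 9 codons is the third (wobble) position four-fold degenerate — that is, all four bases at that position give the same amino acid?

Codon 1 UGU (Cys): third position 2-fold.
Codon 2 CAG (Gln): third position 2-fold.
Codon 3 UUG (Leu): third position 2-fold.
Codon 4 UUA (Leu): third position 2-fold.
Codon 5 CAG (Gln): third position 2-fold.
Codon 6 GUA (Val): third position 4-fold.
Codon 7 GGA (Gly): third position 4-fold.
Codon 8 CAC (His): third position 2-fold.
Codon 9 AAA (Lys): third position 2-fold.
Four-fold degenerate third positions: 2.

2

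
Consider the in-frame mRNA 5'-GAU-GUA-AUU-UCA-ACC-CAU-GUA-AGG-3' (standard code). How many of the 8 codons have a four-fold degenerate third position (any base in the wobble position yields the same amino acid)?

Codon 1 GAU (Asp): third position 2-fold.
Codon 2 GUA (Val): third position 4-fold.
Codon 3 AUU (Ile): third position 3-fold.
Codon 4 UCA (Ser): third position 4-fold.
Codon 5 ACC (Thr): third position 4-fold.
Codon 6 CAU (His): third position 2-fold.
Codon 7 GUA (Val): third position 4-fold.
Codon 8 AGG (Arg): third position 2-fold.
Four-fold degenerate third positions: 4.

4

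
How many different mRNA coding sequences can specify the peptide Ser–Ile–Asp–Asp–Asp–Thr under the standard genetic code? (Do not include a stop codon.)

576

Ser: 6 codons.
Ile: 3 codons.
Asp: 2 codons.
Asp: 2 codons.
Asp: 2 codons.
Thr: 4 codons.
6 × 3 × 2 × 2 × 2 × 4 = 576.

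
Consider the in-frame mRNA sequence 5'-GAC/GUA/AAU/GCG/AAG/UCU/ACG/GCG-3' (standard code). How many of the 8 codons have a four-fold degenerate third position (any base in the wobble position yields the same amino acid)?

Codon 1 GAC (Asp): third position 2-fold.
Codon 2 GUA (Val): third position 4-fold.
Codon 3 AAU (Asn): third position 2-fold.
Codon 4 GCG (Ala): third position 4-fold.
Codon 5 AAG (Lys): third position 2-fold.
Codon 6 UCU (Ser): third position 4-fold.
Codon 7 ACG (Thr): third position 4-fold.
Codon 8 GCG (Ala): third position 4-fold.
Four-fold degenerate third positions: 5.

5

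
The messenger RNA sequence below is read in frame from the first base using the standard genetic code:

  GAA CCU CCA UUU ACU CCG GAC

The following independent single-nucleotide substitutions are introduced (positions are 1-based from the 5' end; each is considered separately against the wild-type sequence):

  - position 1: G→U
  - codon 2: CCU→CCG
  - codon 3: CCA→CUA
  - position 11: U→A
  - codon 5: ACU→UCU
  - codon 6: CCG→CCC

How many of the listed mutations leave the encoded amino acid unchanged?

Codon 1: GAA (Glu) → UAA (Stop) — nonsense.
Codon 2: CCU (Pro) → CCG (Pro) — synonymous.
Codon 3: CCA (Pro) → CUA (Leu) — missense.
Codon 4: UUU (Phe) → UAU (Tyr) — missense.
Codon 5: ACU (Thr) → UCU (Ser) — missense.
Codon 6: CCG (Pro) → CCC (Pro) — synonymous.
Synonymous: 2 of 6.

2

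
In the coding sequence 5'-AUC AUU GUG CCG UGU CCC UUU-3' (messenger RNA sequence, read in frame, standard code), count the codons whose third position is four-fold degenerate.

Codon 1 AUC (Ile): third position 3-fold.
Codon 2 AUU (Ile): third position 3-fold.
Codon 3 GUG (Val): third position 4-fold.
Codon 4 CCG (Pro): third position 4-fold.
Codon 5 UGU (Cys): third position 2-fold.
Codon 6 CCC (Pro): third position 4-fold.
Codon 7 UUU (Phe): third position 2-fold.
Four-fold degenerate third positions: 3.

3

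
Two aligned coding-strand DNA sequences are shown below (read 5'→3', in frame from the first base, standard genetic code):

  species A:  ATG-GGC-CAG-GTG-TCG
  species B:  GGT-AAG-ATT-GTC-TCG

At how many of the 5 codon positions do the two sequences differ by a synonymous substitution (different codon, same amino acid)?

1

Codon 1: ATG Met / GGT Gly — nonsynonymous.
Codon 2: GGC Gly / AAG Lys — nonsynonymous.
Codon 3: CAG Gln / ATT Ile — nonsynonymous.
Codon 4: GTG Val / GTC Val — synonymous.
Codon 5: TCG Ser / TCG Ser — identical.
Synonymous differences: 1.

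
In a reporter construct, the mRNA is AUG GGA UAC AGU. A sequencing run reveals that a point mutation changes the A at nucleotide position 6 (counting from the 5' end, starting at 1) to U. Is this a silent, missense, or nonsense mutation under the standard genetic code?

silent

Position 6 falls in codon 2: GGA → Gly.
After the substitution the codon is GGU → Gly.
Both encode Gly, so the change is synonymous.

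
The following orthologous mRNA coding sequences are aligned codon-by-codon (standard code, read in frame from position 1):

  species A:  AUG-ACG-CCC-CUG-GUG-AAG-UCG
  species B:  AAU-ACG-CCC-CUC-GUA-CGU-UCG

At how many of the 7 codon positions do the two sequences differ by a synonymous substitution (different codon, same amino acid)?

2

Codon 1: AUG Met / AAU Asn — nonsynonymous.
Codon 2: ACG Thr / ACG Thr — identical.
Codon 3: CCC Pro / CCC Pro — identical.
Codon 4: CUG Leu / CUC Leu — synonymous.
Codon 5: GUG Val / GUA Val — synonymous.
Codon 6: AAG Lys / CGU Arg — nonsynonymous.
Codon 7: UCG Ser / UCG Ser — identical.
Synonymous differences: 2.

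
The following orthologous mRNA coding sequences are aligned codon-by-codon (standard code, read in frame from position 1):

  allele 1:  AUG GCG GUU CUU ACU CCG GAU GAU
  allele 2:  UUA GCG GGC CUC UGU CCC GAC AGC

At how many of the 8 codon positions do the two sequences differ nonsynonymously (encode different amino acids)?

Codon 1: AUG Met / UUA Leu — nonsynonymous.
Codon 2: GCG Ala / GCG Ala — identical.
Codon 3: GUU Val / GGC Gly — nonsynonymous.
Codon 4: CUU Leu / CUC Leu — synonymous.
Codon 5: ACU Thr / UGU Cys — nonsynonymous.
Codon 6: CCG Pro / CCC Pro — synonymous.
Codon 7: GAU Asp / GAC Asp — synonymous.
Codon 8: GAU Asp / AGC Ser — nonsynonymous.
Nonsynonymous differences: 4.

4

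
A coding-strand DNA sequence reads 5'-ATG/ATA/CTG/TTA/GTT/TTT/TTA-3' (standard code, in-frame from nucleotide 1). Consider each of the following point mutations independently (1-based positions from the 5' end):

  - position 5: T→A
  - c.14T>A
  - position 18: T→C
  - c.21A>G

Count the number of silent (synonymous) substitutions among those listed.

Codon 2: ATA (Ile) → AAA (Lys) — missense.
Codon 5: GTT (Val) → GAT (Asp) — missense.
Codon 6: TTT (Phe) → TTC (Phe) — synonymous.
Codon 7: TTA (Leu) → TTG (Leu) — synonymous.
Synonymous: 2 of 4.

2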